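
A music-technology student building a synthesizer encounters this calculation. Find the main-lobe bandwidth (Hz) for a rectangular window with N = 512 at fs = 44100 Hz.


Main lobe width for a rectangular window:
Width = 2 * fs / N
      = 2 * 44100 / 512
      = 88200 / 512
      = 172.266 Hz

172.266 Hz


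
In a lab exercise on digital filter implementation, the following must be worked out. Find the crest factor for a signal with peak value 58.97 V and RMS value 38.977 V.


Crest factor is the ratio of peak to RMS:
CF = V_peak / V_rms
   = 58.97 / 38.977
   = 1.5129

1.5129


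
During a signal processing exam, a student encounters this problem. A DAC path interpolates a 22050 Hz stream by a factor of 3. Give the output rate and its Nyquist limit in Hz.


Step 1 — output sample rate after interpolation by L:
fs_out = L * fs_in = 3 * 22050 = 66150 Hz

Step 2 — Nyquist frequency of the output stream:
f_Nyq = fs_out / 2 = 66150 / 2 = 33075.0 Hz

fs_out = 66150 Hz; f_Nyquist = 33075.0 Hz


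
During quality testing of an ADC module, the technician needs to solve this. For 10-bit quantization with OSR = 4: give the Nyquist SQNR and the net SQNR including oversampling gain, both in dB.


Step 1 — baseline SQNR at Nyquist:
SQNR_base = 6.02*N + 1.76
          = 6.02*10 + 1.76
          = 61.96 dB

Step 2 — oversampling processing gain:
G = 10*log10(OSR) = 10*log10(4) = 6.02 dB

Step 3 — total:
SQNR_total = 61.96 + 6.02 = 67.98 dB

Base SQNR = 61.96 dB; oversampled SQNR = 67.98 dB


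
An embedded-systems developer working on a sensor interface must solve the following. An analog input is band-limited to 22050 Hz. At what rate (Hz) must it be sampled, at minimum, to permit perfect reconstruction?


The Nyquist rate is twice the maximum frequency component.
fs_min = 2 * fmax
      = 2 * 22050
      = 44100 Hz

44100


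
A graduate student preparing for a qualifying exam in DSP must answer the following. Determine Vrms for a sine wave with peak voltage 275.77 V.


RMS voltage for a sinusoidal waveform:
V_rms = V_peak / sqrt(2)
      = 275.77 / 1.414214
      = 194.999 V

194.999 V


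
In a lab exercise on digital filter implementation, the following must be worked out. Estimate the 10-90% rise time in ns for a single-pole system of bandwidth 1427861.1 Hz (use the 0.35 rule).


Rise time from bandwidth relationship:
tr = 0.35 / BW
   = 0.35 / 1427861.1
   = 2.45121882e-07 s
   = 245.1219 ns

245.1219 ns


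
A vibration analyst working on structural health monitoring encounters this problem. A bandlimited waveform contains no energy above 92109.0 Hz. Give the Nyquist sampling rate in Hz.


The Nyquist rate is twice the maximum frequency component.
fs_min = 2 * fmax
      = 2 * 92109.0
      = 184218.0 Hz

184218.0


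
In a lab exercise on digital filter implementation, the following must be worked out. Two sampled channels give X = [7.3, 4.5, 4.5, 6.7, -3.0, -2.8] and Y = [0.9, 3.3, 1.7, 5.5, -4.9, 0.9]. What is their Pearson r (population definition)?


Pearson correlation coefficient (population):
r = cov(X,Y) / (std(X) * std(Y))
Mean X = 2.8667, Mean Y = 1.2333
Cov(X,Y) = 9.481111
Std(X) = 4.207401, Std(Y) = 3.176301
r = 0.7095

0.7095


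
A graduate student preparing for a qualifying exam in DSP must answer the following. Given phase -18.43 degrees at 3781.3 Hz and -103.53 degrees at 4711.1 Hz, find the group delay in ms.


Group delay from phase difference:
tau = -d(phi)/d(omega)
d(phi) = -85.1 deg = -1.485275 rad
d(omega) = 2*pi*(4711.1 - 3781.3) = 5842.1057 rad/s
tau = -(-1.485275) / 5842.1057
    = 0.2542 ms

0.2542 ms


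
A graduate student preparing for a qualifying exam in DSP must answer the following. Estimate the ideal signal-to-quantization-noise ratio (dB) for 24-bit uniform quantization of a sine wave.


Theoretical SNR for a full-scale sinusoid:
SNR = 6.02 * N + 1.76
    = 6.02 * 24 + 1.76
    = 144.48 + 1.76
    = 146.24 dB

146.24 dB


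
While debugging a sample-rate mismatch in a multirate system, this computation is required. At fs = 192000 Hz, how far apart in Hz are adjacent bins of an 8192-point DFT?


DFT frequency resolution:
df = fs / N
   = 192000 / 8192
   = 23.4375 Hz

23.4375 Hz


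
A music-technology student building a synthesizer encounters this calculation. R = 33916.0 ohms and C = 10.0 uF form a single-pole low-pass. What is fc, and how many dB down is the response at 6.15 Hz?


Step 1 — cutoff frequency:
fc = 1 / (2*pi*R*C)
C = 10.0 uF = 1e-05 F
fc = 1 / (2*pi*33916.0*1e-05)
   = 0.469262 Hz

Step 2 — magnitude at f = 6.15 Hz:
|H(f)| = 1 / sqrt(1 + (f/fc)^2)
f/fc = 6.15 / 0.469262 = 13.105685
|H| = 1 / sqrt(1 + 171.758979) = 0.0760816
|H|_dB = 20*log10(0.0760816) = -22.37 dB

fc = 0.469262 Hz; |H(6.15 Hz)| = -22.37 dB


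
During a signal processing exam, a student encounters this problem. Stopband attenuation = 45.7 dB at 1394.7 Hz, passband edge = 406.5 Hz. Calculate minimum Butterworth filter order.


Butterworth filter order formula:
n = log10(10^(A/10) - 1) / (2 * log10(f_stop/f_pass))
10^(45.7/10) - 1 = 37152.5229
f_stop/f_pass = 1394.7 / 406.5 = 3.431
n = 4.2677 -> ceil = 5

5


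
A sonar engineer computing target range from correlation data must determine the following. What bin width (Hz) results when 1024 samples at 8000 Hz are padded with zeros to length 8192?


Frequency resolution after zero-padding:
N_padded = 1024 * 8 = 8192
df = fs / N_padded
   = 8000 / 8192
   = 0.9766 Hz

0.9766 Hz


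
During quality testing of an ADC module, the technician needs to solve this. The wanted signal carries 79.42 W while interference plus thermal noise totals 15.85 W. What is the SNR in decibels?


SNR in decibels:
SNR = 10 * log10(Ps / Pn)
    = 10 * log10(79.42 / 15.85)
    = 10 * log10(5.0107)
    = 10 * 0.6999
    = 7.0 dB

7.0 dB


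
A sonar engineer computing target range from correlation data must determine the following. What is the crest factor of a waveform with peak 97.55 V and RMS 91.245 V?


Crest factor is the ratio of peak to RMS:
CF = V_peak / V_rms
   = 97.55 / 91.245
   = 1.0691

1.0691


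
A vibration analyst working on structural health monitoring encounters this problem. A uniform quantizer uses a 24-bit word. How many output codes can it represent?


Number of quantization levels = 2^N
= 2^24
= 16777216

16777216


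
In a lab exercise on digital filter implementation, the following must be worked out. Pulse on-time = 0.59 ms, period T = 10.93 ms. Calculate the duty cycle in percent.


Duty cycle as a percentage:
DC = (t_on / T) * 100
   = (0.59 / 10.93) * 100
   = 0.05398 * 100
   = 5.4 %

5.4 %


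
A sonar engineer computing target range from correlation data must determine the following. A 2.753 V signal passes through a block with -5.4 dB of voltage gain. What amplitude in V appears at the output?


Output voltage from dB gain:
V_out = V_in * 10^(gain_dB / 20)
      = 2.753 * 10^(-5.4 / 20)
      = 2.753 * 0.537032
      = 1.4784 V

1.4784 V


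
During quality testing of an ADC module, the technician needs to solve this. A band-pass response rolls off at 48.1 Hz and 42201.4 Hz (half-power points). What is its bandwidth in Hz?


Bandwidth is the difference of -3dB frequencies:
BW = f_high - f_low
   = 42201.4 - 48.1
   = 42153.3 Hz

42153.3 Hz


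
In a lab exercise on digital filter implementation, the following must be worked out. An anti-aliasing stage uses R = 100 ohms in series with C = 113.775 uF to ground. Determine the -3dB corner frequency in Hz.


Cutoff frequency of a first-order RC filter:
fc = 1 / (2 * pi * R * C)
C = 113.775 uF = 0.000113775 F
fc = 1 / (2 * pi * 100 * 0.000113775)
   = 1 / 0.071486940832436
   = 13.988569 Hz

13.988569 Hz


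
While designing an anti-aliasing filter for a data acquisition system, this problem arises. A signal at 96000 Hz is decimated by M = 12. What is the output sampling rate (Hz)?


Decimation reduces the sample rate:
fs_out = fs_in / M
       = 96000 / 12
       = 8000.0 Hz

8000.0 Hz


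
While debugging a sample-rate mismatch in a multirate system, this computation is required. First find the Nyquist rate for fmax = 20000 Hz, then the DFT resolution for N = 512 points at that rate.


Step 1 — Nyquist sampling rate:
fs = 2 * fmax = 2 * 20000 = 40000 Hz

Step 2 — DFT bin spacing:
df = fs / N = 40000 / 512 = 78.125 Hz

78.125 Hz


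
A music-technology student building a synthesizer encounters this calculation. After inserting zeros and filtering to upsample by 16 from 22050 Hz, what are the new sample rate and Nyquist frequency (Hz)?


Step 1 — output sample rate after interpolation by L:
fs_out = L * fs_in = 16 * 22050 = 352800 Hz

Step 2 — Nyquist frequency of the output stream:
f_Nyq = fs_out / 2 = 352800 / 2 = 176400.0 Hz

fs_out = 352800 Hz; f_Nyquist = 176400.0 Hz


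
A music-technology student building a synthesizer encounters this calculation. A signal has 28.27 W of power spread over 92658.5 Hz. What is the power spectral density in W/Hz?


Power spectral density:
PSD = P / BW
    = 28.27 / 92658.5
    = 0.0003051 W/Hz

0.0003051 W/Hz


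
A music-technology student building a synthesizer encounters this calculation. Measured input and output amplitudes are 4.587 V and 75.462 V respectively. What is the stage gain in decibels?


Voltage gain in dB:
G = 20 * log10(Vout / Vin)
  = 20 * log10(75.462 / 4.587)
  = 20 * log10(16.451275)
  = 20 * 1.2162
  = 24.32 dB

24.32 dB


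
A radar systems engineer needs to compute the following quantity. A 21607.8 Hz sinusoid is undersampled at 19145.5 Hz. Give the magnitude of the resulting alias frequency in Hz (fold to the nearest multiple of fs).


Compute the nearest integer multiple of fs to the signal:
n = round(21607.8 / 19145.5) = 1
f_alias = |21607.8 - 1 * 19145.5|
        = |21607.8 - 19145.5|
        = 2462.3 Hz

2462.3


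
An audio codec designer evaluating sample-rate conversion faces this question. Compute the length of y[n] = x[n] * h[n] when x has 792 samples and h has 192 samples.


Linear convolution output length:
L = N + M - 1
  = 792 + 192 - 1
  = 983 samples

983


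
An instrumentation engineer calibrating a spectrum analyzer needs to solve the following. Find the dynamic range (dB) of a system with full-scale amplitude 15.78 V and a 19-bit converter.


Dynamic range from full-scale to LSB:
V_min = V_max / 2^bits = 15.78 / 2^19
DR = 20 * log10(V_max / V_min)
   = 20 * log10(2^19)
   = 20 * 19 * log10(2)
   = 114.39 dB

114.39 dB


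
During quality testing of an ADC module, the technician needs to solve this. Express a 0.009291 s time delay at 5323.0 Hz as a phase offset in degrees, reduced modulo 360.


Phase shift from frequency and time delay:
phi = 360 * f * t_delay
    = 360 * 5323.0 * 0.009291
    = 17804.16 degrees
    mod 360 = 164.16 degrees

164.16 degrees


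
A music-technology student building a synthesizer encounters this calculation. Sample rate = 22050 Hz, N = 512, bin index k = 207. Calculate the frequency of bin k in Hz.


Frequency of DFT bin k:
f_k = k * fs / N
    = 207 * 22050 / 512
    = 4564350 / 512
    = 8914.746 Hz

8914.746 Hz


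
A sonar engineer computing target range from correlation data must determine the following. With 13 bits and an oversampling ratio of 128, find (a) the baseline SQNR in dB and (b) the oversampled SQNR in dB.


Step 1 — baseline SQNR at Nyquist:
SQNR_base = 6.02*N + 1.76
          = 6.02*13 + 1.76
          = 80.02 dB

Step 2 — oversampling processing gain:
G = 10*log10(OSR) = 10*log10(128) = 21.07 dB

Step 3 — total:
SQNR_total = 80.02 + 21.07 = 101.09 dB

Base SQNR = 80.02 dB; oversampled SQNR = 101.09 dB


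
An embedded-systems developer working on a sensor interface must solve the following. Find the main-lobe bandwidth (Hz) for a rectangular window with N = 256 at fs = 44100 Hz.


Main lobe width for a rectangular window:
Width = 2 * fs / N
      = 2 * 44100 / 256
      = 88200 / 256
      = 344.531 Hz

344.531 Hz


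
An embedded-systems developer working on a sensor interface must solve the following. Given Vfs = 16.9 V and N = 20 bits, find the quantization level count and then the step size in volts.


Step 1 — number of quantization levels:
L = 2^N = 2^20 = 1048576

Step 2 — LSB step size:
delta = Vfs / L
      = 16.9 / 1048576
      = 1.612e-05 V

Levels = 1048576; step size = 1.612e-05 V


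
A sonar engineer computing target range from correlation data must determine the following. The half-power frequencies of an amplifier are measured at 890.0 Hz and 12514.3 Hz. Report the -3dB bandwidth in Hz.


Bandwidth is the difference of -3dB frequencies:
BW = f_high - f_low
   = 12514.3 - 890.0
   = 11624.3 Hz

11624.3 Hz


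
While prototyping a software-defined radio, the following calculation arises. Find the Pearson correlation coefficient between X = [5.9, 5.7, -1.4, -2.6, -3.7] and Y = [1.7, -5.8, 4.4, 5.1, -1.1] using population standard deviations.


Pearson correlation coefficient (population):
r = cov(X,Y) / (std(X) * std(Y))
Mean X = 0.78, Mean Y = 0.86
Cov(X,Y) = -8.3468
Std(X) = 4.163364, Std(Y) = 3.985273
r = -0.5031

-0.5031


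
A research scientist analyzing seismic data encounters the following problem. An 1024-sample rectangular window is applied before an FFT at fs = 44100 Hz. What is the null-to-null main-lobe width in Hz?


Main lobe width for a rectangular window:
Width = 2 * fs / N
      = 2 * 44100 / 1024
      = 88200 / 1024
      = 86.133 Hz

86.133 Hz


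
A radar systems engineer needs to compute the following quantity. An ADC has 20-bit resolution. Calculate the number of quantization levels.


Number of quantization levels = 2^N
= 2^20
= 1048576

1048576


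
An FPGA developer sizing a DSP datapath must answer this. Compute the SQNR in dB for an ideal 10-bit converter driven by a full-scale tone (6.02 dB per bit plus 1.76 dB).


Theoretical SNR for a full-scale sinusoid:
SNR = 6.02 * N + 1.76
    = 6.02 * 10 + 1.76
    = 60.2 + 1.76
    = 61.96 dB

61.96 dB


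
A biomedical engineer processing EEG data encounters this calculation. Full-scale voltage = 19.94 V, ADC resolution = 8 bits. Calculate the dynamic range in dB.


Dynamic range from full-scale to LSB:
V_min = V_max / 2^bits = 19.94 / 2^8
DR = 20 * log10(V_max / V_min)
   = 20 * log10(2^8)
   = 20 * 8 * log10(2)
   = 48.16 dB

48.16 dB


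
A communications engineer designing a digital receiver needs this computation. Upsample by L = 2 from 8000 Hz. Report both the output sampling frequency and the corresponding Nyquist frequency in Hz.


Step 1 — output sample rate after interpolation by L:
fs_out = L * fs_in = 2 * 8000 = 16000 Hz

Step 2 — Nyquist frequency of the output stream:
f_Nyq = fs_out / 2 = 16000 / 2 = 8000.0 Hz

fs_out = 16000 Hz; f_Nyquist = 8000.0 Hz


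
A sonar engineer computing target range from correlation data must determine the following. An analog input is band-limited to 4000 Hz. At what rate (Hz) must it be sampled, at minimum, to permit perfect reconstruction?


The Nyquist rate is twice the maximum frequency component.
fs_min = 2 * fmax
      = 2 * 4000
      = 8000 Hz

8000


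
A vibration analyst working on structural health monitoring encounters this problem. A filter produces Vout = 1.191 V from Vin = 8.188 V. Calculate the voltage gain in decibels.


Voltage gain in dB:
G = 20 * log10(Vout / Vin)
  = 20 * log10(1.191 / 8.188)
  = 20 * log10(0.145457)
  = 20 * -0.837266
  = -16.75 dB

-16.75 dB


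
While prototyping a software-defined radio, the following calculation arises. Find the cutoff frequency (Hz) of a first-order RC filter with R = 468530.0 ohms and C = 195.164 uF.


Cutoff frequency of a first-order RC filter:
fc = 1 / (2 * pi * R * C)
C = 195.164 uF = 0.000195164 F
fc = 1 / (2 * pi * 468530.0 * 0.000195164)
   = 1 / 574.53565150787
   = 0.001741 Hz

0.001741 Hz


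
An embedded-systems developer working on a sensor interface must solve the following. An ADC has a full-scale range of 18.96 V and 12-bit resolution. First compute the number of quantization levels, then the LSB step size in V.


Step 1 — number of quantization levels:
L = 2^N = 2^12 = 4096

Step 2 — LSB step size:
delta = Vfs / L
      = 18.96 / 4096
      = 0.00462891 V

Levels = 4096; step size = 0.00462891 V


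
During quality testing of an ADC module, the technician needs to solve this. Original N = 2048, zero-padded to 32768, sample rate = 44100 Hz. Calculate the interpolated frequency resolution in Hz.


Frequency resolution after zero-padding:
N_padded = 2048 * 16 = 32768
df = fs / N_padded
   = 44100 / 32768
   = 1.3458 Hz

1.3458 Hz


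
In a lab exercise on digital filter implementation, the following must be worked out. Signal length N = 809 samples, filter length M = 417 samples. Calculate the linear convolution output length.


Linear convolution output length:
L = N + M - 1
  = 809 + 417 - 1
  = 1225 samples

1225


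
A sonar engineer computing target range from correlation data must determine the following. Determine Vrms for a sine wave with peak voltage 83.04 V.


RMS voltage for a sinusoidal waveform:
V_rms = V_peak / sqrt(2)
      = 83.04 / 1.414214
      = 58.718 V

58.718 V


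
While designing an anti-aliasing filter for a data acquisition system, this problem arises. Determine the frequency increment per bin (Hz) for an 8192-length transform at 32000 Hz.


DFT frequency resolution:
df = fs / N
   = 32000 / 8192
   = 3.9062 Hz

3.9062 Hz


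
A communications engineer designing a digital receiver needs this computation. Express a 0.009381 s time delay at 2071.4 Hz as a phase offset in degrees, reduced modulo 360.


Phase shift from frequency and time delay:
phi = 360 * f * t_delay
    = 360 * 2071.4 * 0.009381
    = 6995.45 degrees
    mod 360 = 155.45 degrees

155.45 degrees


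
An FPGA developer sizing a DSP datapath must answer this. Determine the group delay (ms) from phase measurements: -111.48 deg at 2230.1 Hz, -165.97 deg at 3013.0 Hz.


Group delay from phase difference:
tau = -d(phi)/d(omega)
d(phi) = -54.49 deg = -0.95103 rad
d(omega) = 2*pi*(3013.0 - 2230.1) = 4919.1058 rad/s
tau = -(-0.95103) / 4919.1058
    = 0.1933 ms

0.1933 ms


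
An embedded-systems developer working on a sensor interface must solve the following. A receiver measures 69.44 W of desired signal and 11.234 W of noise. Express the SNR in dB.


SNR in decibels:
SNR = 10 * log10(Ps / Pn)
    = 10 * log10(69.44 / 11.234)
    = 10 * log10(6.1812)
    = 10 * 0.7911
    = 7.91 dB

7.91 dB


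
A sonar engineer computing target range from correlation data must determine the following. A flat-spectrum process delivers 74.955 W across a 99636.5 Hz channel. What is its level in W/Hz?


Power spectral density:
PSD = P / BW
    = 74.955 / 99636.5
    = 0.00075228 W/Hz

0.00075228 W/Hz


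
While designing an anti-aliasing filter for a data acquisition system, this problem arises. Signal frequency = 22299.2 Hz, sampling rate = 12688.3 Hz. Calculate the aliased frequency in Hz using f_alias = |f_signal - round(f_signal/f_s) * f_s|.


Compute the nearest integer multiple of fs to the signal:
n = round(22299.2 / 12688.3) = 2
f_alias = |22299.2 - 2 * 12688.3|
        = |22299.2 - 25376.6|
        = 3077.4 Hz

3077.4


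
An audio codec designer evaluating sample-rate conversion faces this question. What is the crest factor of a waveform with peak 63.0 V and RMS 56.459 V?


Crest factor is the ratio of peak to RMS:
CF = V_peak / V_rms
   = 63.0 / 56.459
   = 1.1159

1.1159


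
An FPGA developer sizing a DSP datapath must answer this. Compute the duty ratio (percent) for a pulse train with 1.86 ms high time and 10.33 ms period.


Duty cycle as a percentage:
DC = (t_on / T) * 100
   = (1.86 / 10.33) * 100
   = 0.180058 * 100
   = 18.01 %

18.01 %


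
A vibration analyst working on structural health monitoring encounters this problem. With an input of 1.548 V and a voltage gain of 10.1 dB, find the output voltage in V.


Output voltage from dB gain:
V_out = V_in * 10^(gain_dB / 20)
      = 1.548 * 10^(10.1 / 20)
      = 1.548 * 3.198895
      = 4.9519 V

4.9519 V


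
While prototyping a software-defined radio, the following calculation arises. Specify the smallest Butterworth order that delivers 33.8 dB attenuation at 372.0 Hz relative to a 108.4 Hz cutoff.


Butterworth filter order formula:
n = log10(10^(A/10) - 1) / (2 * log10(f_stop/f_pass))
10^(33.8/10) - 1 = 2397.8329
f_stop/f_pass = 372.0 / 108.4 = 3.4317
n = 3.1557 -> ceil = 4

4


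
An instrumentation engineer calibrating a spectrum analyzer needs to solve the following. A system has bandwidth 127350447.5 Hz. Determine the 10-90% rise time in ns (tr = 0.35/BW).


Rise time from bandwidth relationship:
tr = 0.35 / BW
   = 0.35 / 127350447.5
   = 2.748321713e-09 s
   = 2.7483 ns

2.7483 ns


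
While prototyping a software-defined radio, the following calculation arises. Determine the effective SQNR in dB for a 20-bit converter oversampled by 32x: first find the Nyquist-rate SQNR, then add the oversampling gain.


Step 1 — baseline SQNR at Nyquist:
SQNR_base = 6.02*N + 1.76
          = 6.02*20 + 1.76
          = 122.16 dB

Step 2 — oversampling processing gain:
G = 10*log10(OSR) = 10*log10(32) = 15.05 dB

Step 3 — total:
SQNR_total = 122.16 + 15.05 = 137.21 dB

Base SQNR = 122.16 dB; oversampled SQNR = 137.21 dB


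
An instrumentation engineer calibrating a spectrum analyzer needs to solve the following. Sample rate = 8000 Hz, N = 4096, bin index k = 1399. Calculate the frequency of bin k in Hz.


Frequency of DFT bin k:
f_k = k * fs / N
    = 1399 * 8000 / 4096
    = 11192000 / 4096
    = 2732.422 Hz

2732.422 Hz


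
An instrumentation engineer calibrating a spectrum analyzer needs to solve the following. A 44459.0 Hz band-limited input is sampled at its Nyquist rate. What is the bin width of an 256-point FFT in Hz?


Step 1 — Nyquist sampling rate:
fs = 2 * fmax = 2 * 44459.0 = 88918.0 Hz

Step 2 — DFT bin spacing:
df = fs / N = 88918.0 / 256 = 347.3359 Hz

347.3359 Hz


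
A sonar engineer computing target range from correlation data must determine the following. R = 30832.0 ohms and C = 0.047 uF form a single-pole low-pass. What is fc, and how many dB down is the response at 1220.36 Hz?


Step 1 — cutoff frequency:
fc = 1 / (2*pi*R*C)
C = 0.047 uF = 4.7e-08 F
fc = 1 / (2*pi*30832.0*4.7e-08)
   = 109.83 Hz

Step 2 — magnitude at f = 1220.36 Hz:
|H(f)| = 1 / sqrt(1 + (f/fc)^2)
f/fc = 1220.36 / 109.83 = 11.111354
|H| = 1 / sqrt(1 + 123.462188) = 0.0896358
|H|_dB = 20*log10(0.0896358) = -20.95 dB

fc = 109.83 Hz; |H(1220.36 Hz)| = -20.95 dB


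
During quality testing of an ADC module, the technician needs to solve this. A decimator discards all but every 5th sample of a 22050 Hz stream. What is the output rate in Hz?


Decimation reduces the sample rate:
fs_out = fs_in / M
       = 22050 / 5
       = 4410.0 Hz

4410.0 Hz


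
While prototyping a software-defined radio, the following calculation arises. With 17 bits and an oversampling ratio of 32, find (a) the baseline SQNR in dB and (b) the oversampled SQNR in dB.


Step 1 — baseline SQNR at Nyquist:
SQNR_base = 6.02*N + 1.76
          = 6.02*17 + 1.76
          = 104.1 dB

Step 2 — oversampling processing gain:
G = 10*log10(OSR) = 10*log10(32) = 15.05 dB

Step 3 — total:
SQNR_total = 104.1 + 15.05 = 119.15 dB

Base SQNR = 104.1 dB; oversampled SQNR = 119.15 dB


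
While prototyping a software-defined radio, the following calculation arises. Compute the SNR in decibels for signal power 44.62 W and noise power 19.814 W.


SNR in decibels:
SNR = 10 * log10(Ps / Pn)
    = 10 * log10(44.62 / 19.814)
    = 10 * log10(2.2519)
    = 10 * 0.3526
    = 3.53 dB

3.53 dB


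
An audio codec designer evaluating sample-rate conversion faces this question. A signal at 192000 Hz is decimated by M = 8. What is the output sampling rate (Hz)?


Decimation reduces the sample rate:
fs_out = fs_in / M
       = 192000 / 8
       = 24000.0 Hz

24000.0 Hz


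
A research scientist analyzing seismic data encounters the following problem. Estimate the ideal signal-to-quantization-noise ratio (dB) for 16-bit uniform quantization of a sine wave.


Theoretical SNR for a full-scale sinusoid:
SNR = 6.02 * N + 1.76
    = 6.02 * 16 + 1.76
    = 96.32 + 1.76
    = 98.08 dB

98.08 dB


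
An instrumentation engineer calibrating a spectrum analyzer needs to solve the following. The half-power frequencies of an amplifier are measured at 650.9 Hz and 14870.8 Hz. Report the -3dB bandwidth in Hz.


Bandwidth is the difference of -3dB frequencies:
BW = f_high - f_low
   = 14870.8 - 650.9
   = 14219.9 Hz

14219.9 Hz


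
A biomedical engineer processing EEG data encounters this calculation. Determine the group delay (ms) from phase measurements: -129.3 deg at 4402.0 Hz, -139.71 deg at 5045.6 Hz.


Group delay from phase difference:
tau = -d(phi)/d(omega)
d(phi) = -10.41 deg = -0.181689 rad
d(omega) = 2*pi*(5045.6 - 4402.0) = 4043.8581 rad/s
tau = -(-0.181689) / 4043.8581
    = 0.0449 ms

0.0449 ms


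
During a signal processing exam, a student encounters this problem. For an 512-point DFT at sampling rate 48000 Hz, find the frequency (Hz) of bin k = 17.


Frequency of DFT bin k:
f_k = k * fs / N
    = 17 * 48000 / 512
    = 816000 / 512
    = 1593.75 Hz

1593.75 Hz


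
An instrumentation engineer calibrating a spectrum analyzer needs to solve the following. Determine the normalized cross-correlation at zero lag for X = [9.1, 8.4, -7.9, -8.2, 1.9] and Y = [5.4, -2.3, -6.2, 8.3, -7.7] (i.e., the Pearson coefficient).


Pearson correlation coefficient (population):
r = cov(X,Y) / (std(X) * std(Y))
Mean X = 0.66, Mean Y = -0.5
Cov(X,Y) = -0.448
Std(X) = 7.542573, Std(Y) = 6.321709
r = -0.0094

-0.0094


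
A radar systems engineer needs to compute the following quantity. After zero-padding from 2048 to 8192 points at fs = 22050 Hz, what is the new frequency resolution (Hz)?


Frequency resolution after zero-padding:
N_padded = 2048 * 4 = 8192
df = fs / N_padded
   = 22050 / 8192
   = 2.6917 Hz

2.6917 Hz


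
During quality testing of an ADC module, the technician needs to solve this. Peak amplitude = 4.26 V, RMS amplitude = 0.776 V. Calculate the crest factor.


Crest factor is the ratio of peak to RMS:
CF = V_peak / V_rms
   = 4.26 / 0.776
   = 5.4897

5.4897


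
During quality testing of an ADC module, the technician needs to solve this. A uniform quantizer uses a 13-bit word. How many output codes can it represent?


Number of quantization levels = 2^N
= 2^13
= 8192

8192


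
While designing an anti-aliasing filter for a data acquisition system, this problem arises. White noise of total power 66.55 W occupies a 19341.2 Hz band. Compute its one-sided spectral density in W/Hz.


Power spectral density:
PSD = P / BW
    = 66.55 / 19341.2
    = 0.00344084 W/Hz

0.00344084 W/Hz


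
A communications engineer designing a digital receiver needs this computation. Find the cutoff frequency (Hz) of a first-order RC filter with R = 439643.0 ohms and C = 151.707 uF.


Cutoff frequency of a first-order RC filter:
fc = 1 / (2 * pi * R * C)
C = 151.707 uF = 0.000151707 F
fc = 1 / (2 * pi * 439643.0 * 0.000151707)
   = 1 / 419.06911155433
   = 0.002386 Hz

0.002386 Hz


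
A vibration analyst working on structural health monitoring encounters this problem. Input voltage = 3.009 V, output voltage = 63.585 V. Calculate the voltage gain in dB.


Voltage gain in dB:
G = 20 * log10(Vout / Vin)
  = 20 * log10(63.585 / 3.009)
  = 20 * log10(21.131605)
  = 20 * 1.324932
  = 26.5 dB

26.5 dB


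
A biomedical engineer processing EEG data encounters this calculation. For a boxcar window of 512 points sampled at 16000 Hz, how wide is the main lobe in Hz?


Main lobe width for a rectangular window:
Width = 2 * fs / N
      = 2 * 16000 / 512
      = 32000 / 512
      = 62.5 Hz

62.5 Hz


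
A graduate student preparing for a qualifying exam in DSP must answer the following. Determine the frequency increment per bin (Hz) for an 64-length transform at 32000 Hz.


DFT frequency resolution:
df = fs / N
   = 32000 / 64
   = 500.0 Hz

500.0 Hz


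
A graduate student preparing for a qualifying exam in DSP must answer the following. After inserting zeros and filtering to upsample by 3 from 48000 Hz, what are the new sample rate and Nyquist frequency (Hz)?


Step 1 — output sample rate after interpolation by L:
fs_out = L * fs_in = 3 * 48000 = 144000 Hz

Step 2 — Nyquist frequency of the output stream:
f_Nyq = fs_out / 2 = 144000 / 2 = 72000.0 Hz

fs_out = 144000 Hz; f_Nyquist = 72000.0 Hz


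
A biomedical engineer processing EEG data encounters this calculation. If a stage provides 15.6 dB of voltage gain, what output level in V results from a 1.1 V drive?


Output voltage from dB gain:
V_out = V_in * 10^(gain_dB / 20)
      = 1.1 * 10^(15.6 / 20)
      = 1.1 * 6.025596
      = 6.6282 V

6.6282 V


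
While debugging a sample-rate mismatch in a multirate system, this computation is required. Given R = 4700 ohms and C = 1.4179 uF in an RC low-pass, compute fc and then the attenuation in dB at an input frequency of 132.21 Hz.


Step 1 — cutoff frequency:
fc = 1 / (2*pi*R*C)
C = 1.4179 uF = 1.4179e-06 F
fc = 1 / (2*pi*4700*1.4179e-06)
   = 23.8823 Hz

Step 2 — magnitude at f = 132.21 Hz:
|H(f)| = 1 / sqrt(1 + (f/fc)^2)
f/fc = 132.21 / 23.8823 = 5.535899
|H| = 1 / sqrt(1 + 30.646178) = 0.1777622
|H|_dB = 20*log10(0.1777622) = -15.0 dB

fc = 23.8823 Hz; |H(132.21 Hz)| = -15.0 dB


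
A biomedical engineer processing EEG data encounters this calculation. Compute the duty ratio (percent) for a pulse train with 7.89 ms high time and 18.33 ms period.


Duty cycle as a percentage:
DC = (t_on / T) * 100
   = (7.89 / 18.33) * 100
   = 0.430442 * 100
   = 43.04 %

43.04 %


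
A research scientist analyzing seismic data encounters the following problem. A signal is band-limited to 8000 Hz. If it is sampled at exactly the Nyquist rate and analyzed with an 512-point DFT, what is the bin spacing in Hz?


Step 1 — Nyquist sampling rate:
fs = 2 * fmax = 2 * 8000 = 16000 Hz

Step 2 — DFT bin spacing:
df = fs / N = 16000 / 512 = 31.25 Hz

31.25 Hz


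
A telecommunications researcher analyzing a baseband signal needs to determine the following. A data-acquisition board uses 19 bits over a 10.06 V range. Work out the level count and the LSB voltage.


Step 1 — number of quantization levels:
L = 2^N = 2^19 = 524288

Step 2 — LSB step size:
delta = Vfs / L
      = 10.06 / 524288
      = 1.919e-05 V

Levels = 524288; step size = 1.919e-05 V


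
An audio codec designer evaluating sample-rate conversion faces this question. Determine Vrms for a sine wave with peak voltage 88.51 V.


RMS voltage for a sinusoidal waveform:
V_rms = V_peak / sqrt(2)
      = 88.51 / 1.414214
      = 62.586 V

62.586 V


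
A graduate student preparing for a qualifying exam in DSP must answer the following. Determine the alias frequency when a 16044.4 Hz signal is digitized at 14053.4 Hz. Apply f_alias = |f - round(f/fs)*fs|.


Compute the nearest integer multiple of fs to the signal:
n = round(16044.4 / 14053.4) = 1
f_alias = |16044.4 - 1 * 14053.4|
        = |16044.4 - 14053.4|
        = 1991.0 Hz

1991.0


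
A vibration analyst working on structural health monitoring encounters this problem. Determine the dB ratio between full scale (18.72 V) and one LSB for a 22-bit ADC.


Dynamic range from full-scale to LSB:
V_min = V_max / 2^bits = 18.72 / 2^22
DR = 20 * log10(V_max / V_min)
   = 20 * log10(2^22)
   = 20 * 22 * log10(2)
   = 132.45 dB

132.45 dB


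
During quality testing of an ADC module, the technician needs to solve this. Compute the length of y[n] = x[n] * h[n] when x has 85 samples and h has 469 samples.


Linear convolution output length:
L = N + M - 1
  = 85 + 469 - 1
  = 553 samples

553


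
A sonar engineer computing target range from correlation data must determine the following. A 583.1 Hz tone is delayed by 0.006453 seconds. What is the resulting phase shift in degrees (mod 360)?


Phase shift from frequency and time delay:
phi = 360 * f * t_delay
    = 360 * 583.1 * 0.006453
    = 1354.59 degrees
    mod 360 = 274.59 degrees

274.59 degrees


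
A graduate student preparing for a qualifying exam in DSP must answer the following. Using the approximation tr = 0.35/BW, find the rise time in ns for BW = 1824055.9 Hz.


Rise time from bandwidth relationship:
tr = 0.35 / BW
   = 0.35 / 1824055.9
   = 1.918800844e-07 s
   = 191.8801 ns

191.8801 ns


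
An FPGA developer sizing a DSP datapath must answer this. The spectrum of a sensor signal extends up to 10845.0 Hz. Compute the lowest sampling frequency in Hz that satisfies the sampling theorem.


The Nyquist rate is twice the maximum frequency component.
fs_min = 2 * fmax
      = 2 * 10845.0
      = 21690.0 Hz

21690.0


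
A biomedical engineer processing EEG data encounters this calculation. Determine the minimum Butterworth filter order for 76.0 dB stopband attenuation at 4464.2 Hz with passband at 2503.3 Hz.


Butterworth filter order formula:
n = log10(10^(A/10) - 1) / (2 * log10(f_stop/f_pass))
10^(76.0/10) - 1 = 39810716.0553
f_stop/f_pass = 4464.2 / 2503.3 = 1.7833
n = 15.1255 -> ceil = 16

16


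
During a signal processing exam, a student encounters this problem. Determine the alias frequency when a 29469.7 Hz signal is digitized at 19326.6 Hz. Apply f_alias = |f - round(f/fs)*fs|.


Compute the nearest integer multiple of fs to the signal:
n = round(29469.7 / 19326.6) = 2
f_alias = |29469.7 - 2 * 19326.6|
        = |29469.7 - 38653.2|
        = 9183.5 Hz

9183.5


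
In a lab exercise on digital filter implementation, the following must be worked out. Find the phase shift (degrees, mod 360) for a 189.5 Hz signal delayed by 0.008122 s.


Phase shift from frequency and time delay:
phi = 360 * f * t_delay
    = 360 * 189.5 * 0.008122
    = 554.08 degrees
    mod 360 = 194.08 degrees

194.08 degrees


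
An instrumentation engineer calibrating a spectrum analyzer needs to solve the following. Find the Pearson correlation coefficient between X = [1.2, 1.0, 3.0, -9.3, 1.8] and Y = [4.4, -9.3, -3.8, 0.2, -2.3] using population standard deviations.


Pearson correlation coefficient (population):
r = cov(X,Y) / (std(X) * std(Y))
Mean X = -0.46, Mean Y = -2.16
Cov(X,Y) = -5.2776
Std(X) = 4.47464, Std(Y) = 4.523096
r = -0.2608

-0.2608


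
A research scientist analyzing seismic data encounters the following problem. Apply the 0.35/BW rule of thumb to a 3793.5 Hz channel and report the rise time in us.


Rise time from bandwidth relationship:
tr = 0.35 / BW
   = 0.35 / 3793.5
   = 9.226308159e-05 s
   = 92.2631 us

92.2631 us


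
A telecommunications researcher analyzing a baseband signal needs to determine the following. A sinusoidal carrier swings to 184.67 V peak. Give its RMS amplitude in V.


RMS voltage for a sinusoidal waveform:
V_rms = V_peak / sqrt(2)
      = 184.67 / 1.414214
      = 130.581 V

130.581 V


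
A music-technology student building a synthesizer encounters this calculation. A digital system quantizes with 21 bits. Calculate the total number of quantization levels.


Number of quantization levels = 2^N
= 2^21
= 2097152

2097152


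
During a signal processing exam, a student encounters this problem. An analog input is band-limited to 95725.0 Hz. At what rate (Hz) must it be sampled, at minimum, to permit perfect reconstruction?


The Nyquist rate is twice the maximum frequency component.
fs_min = 2 * fmax
      = 2 * 95725.0
      = 191450.0 Hz

191450.0


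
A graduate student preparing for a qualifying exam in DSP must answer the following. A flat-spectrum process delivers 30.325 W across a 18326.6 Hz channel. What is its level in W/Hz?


Power spectral density:
PSD = P / BW
    = 30.325 / 18326.6
    = 0.0016547 W/Hz

0.0016547 W/Hz


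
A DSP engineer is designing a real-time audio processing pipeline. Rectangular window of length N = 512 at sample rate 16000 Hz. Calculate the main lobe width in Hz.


Main lobe width for a rectangular window:
Width = 2 * fs / N
      = 2 * 16000 / 512
      = 32000 / 512
      = 62.5 Hz

62.5 Hz


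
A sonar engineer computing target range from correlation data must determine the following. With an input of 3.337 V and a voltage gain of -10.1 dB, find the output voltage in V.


Output voltage from dB gain:
V_out = V_in * 10^(gain_dB / 20)
      = 3.337 * 10^(-10.1 / 20)
      = 3.337 * 0.312608
      = 1.0432 V

1.0432 V


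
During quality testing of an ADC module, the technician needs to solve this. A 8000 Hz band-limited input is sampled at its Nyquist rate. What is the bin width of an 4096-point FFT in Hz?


Step 1 — Nyquist sampling rate:
fs = 2 * fmax = 2 * 8000 = 16000 Hz

Step 2 — DFT bin spacing:
df = fs / N = 16000 / 4096 = 3.9062 Hz

3.9062 Hz


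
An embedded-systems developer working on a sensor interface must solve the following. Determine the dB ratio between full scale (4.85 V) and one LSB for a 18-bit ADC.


Dynamic range from full-scale to LSB:
V_min = V_max / 2^bits = 4.85 / 2^18
DR = 20 * log10(V_max / V_min)
   = 20 * log10(2^18)
   = 20 * 18 * log10(2)
   = 108.37 dB

108.37 dB


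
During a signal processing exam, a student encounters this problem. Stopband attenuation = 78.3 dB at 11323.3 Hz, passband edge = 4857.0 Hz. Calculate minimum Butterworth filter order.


Butterworth filter order formula:
n = log10(10^(A/10) - 1) / (2 * log10(f_stop/f_pass))
10^(78.3/10) - 1 = 67608296.5392
f_stop/f_pass = 11323.3 / 4857.0 = 2.3313
n = 10.65 -> ceil = 11

11


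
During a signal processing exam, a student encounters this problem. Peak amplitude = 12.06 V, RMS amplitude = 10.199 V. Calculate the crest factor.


Crest factor is the ratio of peak to RMS:
CF = V_peak / V_rms
   = 12.06 / 10.199
   = 1.1825

1.1825


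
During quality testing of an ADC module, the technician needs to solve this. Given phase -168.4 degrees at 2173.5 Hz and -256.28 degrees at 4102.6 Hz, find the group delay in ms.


Group delay from phase difference:
tau = -d(phi)/d(omega)
d(phi) = -87.88 deg = -1.533795 rad
d(omega) = 2*pi*(4102.6 - 2173.5) = 12120.8928 rad/s
tau = -(-1.533795) / 12120.8928
    = 0.1265 ms

0.1265 ms


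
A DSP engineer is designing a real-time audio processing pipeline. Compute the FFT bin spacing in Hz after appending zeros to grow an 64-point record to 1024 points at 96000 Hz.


Frequency resolution after zero-padding:
N_padded = 64 * 16 = 1024
df = fs / N_padded
   = 96000 / 1024
   = 93.75 Hz

93.75 Hz


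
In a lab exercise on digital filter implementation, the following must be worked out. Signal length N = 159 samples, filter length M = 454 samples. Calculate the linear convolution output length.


Linear convolution output length:
L = N + M - 1
  = 159 + 454 - 1
  = 612 samples

612


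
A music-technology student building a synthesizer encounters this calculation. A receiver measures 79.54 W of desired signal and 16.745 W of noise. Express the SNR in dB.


SNR in decibels:
SNR = 10 * log10(Ps / Pn)
    = 10 * log10(79.54 / 16.745)
    = 10 * log10(4.7501)
    = 10 * 0.6767
    = 6.77 dB

6.77 dB


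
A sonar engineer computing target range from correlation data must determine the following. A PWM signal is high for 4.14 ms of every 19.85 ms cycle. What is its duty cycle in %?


Duty cycle as a percentage:
DC = (t_on / T) * 100
   = (4.14 / 19.85) * 100
   = 0.208564 * 100
   = 20.86 %

20.86 %


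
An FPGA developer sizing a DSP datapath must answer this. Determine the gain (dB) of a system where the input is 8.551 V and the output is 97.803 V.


Voltage gain in dB:
G = 20 * log10(Vout / Vin)
  = 20 * log10(97.803 / 8.551)
  = 20 * log10(11.43761)
  = 20 * 1.058335
  = 21.17 dB

21.17 dB
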